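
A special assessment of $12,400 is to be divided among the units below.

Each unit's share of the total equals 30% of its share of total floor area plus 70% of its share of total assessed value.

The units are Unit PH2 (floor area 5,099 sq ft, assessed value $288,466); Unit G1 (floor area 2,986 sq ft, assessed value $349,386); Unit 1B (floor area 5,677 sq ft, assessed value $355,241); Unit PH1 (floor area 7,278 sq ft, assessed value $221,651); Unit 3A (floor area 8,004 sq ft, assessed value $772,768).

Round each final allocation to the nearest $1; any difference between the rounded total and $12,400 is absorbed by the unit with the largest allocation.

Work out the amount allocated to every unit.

Unit PH2: $1,913 · Unit G1: $1,908 · Unit 1B: $2,279 · Unit PH1: $1,900 · Unit 3A: $4,400

Totals — floor area 29,044, assessed value 1,987,512.
Composite weights (30% floor area + 70% assessed value): Unit PH2 0.1543; Unit G1 0.1539; Unit 1B 0.1838; Unit PH1 0.1532; Unit 3A 0.3548.
Unrounded shares: Unit PH2 1,912.90; Unit G1 1,908.31; Unit 1B 2,278.55; Unit PH1 1,900.19; Unit 3A 4,400.05.
After rounding ($1): Unit PH2 $1,913; Unit G1 $1,908; Unit 1B $2,279; Unit PH1 $1,900; Unit 3A $4,400. Sum = $12,400.
No rounding difference to absorb.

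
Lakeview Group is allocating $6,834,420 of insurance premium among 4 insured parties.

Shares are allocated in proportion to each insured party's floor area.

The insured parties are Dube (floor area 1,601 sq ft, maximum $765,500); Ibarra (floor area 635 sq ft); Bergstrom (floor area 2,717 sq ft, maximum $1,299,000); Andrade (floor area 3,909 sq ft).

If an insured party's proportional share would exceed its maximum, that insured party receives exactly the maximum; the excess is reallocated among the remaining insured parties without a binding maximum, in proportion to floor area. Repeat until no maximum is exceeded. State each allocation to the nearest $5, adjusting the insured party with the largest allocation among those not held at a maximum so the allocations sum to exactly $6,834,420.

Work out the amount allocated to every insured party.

Total floor area = 8,862.
Unconstrained shares: Dube 1,234,699.44; Ibarra 489,715.27; Bergstrom 2,095,364.38; Andrade 3,014,640.91.
Capped: Dube ($765,500), Bergstrom ($1,299,000); residual $4,769,920 reallocated over remaining floor area 4,544.
Shares after redistribution: Ibarra 666,571.13 → $666,570; Andrade 4,103,348.87 → $4,103,350.

Dube: $765,500 | Ibarra: $666,570 | Bergstrom: $1,299,000 | Andrade: $4,103,350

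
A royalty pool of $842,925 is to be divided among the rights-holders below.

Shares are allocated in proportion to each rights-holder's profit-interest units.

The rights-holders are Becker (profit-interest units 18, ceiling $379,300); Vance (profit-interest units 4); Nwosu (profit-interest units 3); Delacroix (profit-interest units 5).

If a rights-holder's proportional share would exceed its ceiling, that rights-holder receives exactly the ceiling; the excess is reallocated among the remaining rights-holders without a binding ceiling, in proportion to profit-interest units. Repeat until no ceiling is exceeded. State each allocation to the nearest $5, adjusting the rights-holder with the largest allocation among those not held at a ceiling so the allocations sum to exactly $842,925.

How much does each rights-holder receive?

Total profit-interest units = 30.
Pro-rata shares before constraints: Becker 505,755.00; Vance 112,390.00; Nwosu 84,292.50; Delacroix 140,487.50.
Cap binds for Becker ($379,300); remaining pool $463,625 reallocated over remaining profit-interest units 12.
Remaining shares: Vance 154,541.67 → $154,540; Nwosu 115,906.25 → $115,905; Delacroix 193,177.08 → $193,175.
Rounding difference +$5 applied to Delacroix → $193,180.

Becker: $379,300 · Vance: $154,540 · Nwosu: $115,905 · Delacroix: $193,180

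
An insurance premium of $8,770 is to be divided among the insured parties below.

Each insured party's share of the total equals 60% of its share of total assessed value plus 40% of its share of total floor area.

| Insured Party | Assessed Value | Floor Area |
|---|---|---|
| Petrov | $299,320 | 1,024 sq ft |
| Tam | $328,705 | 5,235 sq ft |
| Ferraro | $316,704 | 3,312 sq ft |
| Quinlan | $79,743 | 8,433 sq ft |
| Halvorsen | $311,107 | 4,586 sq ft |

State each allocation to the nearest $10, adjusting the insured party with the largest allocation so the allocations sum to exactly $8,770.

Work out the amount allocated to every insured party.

Totals — assessed value 1,335,579, floor area 22,590.
Combined weights (60% assessed value + 40% floor area): Petrov 0.1526; Tam 0.2404; Ferraro 0.2009; Quinlan 0.1851; Halvorsen 0.2210.
Pro-rata amounts: Petrov 1,338.30; Tam 2,108.00; Ferraro 1,762.09; Quinlan 1,623.74; Halvorsen 1,937.88.
At nearest $10: Petrov $1,340; Tam $2,110; Ferraro $1,760; Quinlan $1,620; Halvorsen $1,940. Sum = $8,770.
No rounding difference to absorb.

Petrov: $1,340 · Tam: $2,110 · Ferraro: $1,760 · Quinlan: $1,620 · Halvorsen: $1,940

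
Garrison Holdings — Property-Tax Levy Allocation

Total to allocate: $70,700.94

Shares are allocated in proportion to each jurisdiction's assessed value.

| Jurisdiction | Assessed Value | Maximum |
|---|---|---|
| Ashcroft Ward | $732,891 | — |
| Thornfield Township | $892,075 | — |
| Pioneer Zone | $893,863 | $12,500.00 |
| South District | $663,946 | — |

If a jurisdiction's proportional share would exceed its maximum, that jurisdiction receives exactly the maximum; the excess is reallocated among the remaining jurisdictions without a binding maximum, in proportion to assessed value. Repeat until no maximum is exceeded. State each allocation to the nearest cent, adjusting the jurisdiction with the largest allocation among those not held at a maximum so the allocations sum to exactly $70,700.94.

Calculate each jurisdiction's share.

Ashcroft Ward: $18,635.47 · Thornfield Township: $22,683.09 · Pioneer Zone: $12,500.00 · South District: $16,882.38

Assessed value total: 3,182,775.
Unconstrained shares: Ashcroft Ward 16,280.1589; Thornfield Township 19,816.2110; Pioneer Zone 19,855.9290; South District 14,748.6411.
Cap binds for Pioneer Zone ($12,500.00); balance $58,200.94 reallocated over remaining assessed value 2,288,912.
Redistributed shares: Ashcroft Ward 18,635.4675 → $18,635.47; Thornfield Township 22,683.0929 → $22,683.09; South District 16,882.3796 → $16,882.38.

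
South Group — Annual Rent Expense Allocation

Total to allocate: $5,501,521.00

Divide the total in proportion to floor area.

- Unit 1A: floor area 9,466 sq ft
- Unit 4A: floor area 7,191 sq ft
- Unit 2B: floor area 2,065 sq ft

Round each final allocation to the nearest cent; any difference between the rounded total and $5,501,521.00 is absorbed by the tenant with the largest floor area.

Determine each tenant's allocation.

Unit 1A: $2,781,615.10 | Unit 4A: $2,113,098.89 | Unit 2B: $606,807.01

Total floor area = 9,466 + 7,191 + 2,065 = 18,722.
Raw shares: Unit 1A 2,781,615.0938; Unit 4A 2,113,098.8949; Unit 2B 606,807.0113.
At nearest cent: Unit 1A $2,781,615.09; Unit 4A $2,113,098.89; Unit 2B $606,807.01. Sum = $5,501,520.99.
Difference $5,501,521.00 − $5,501,520.99 = +$0.01 applied to largest floor area (Unit 1A): Unit 1A becomes $2,781,615.10.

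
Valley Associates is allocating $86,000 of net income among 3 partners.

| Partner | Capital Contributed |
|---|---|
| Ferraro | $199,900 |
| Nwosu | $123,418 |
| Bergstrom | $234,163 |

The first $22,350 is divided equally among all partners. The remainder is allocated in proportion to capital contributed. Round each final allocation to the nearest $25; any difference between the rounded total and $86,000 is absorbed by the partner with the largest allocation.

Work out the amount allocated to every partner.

Ferraro: $30,275 | Nwosu: $21,550 | Bergstrom: $34,175

First tranche $22,350 split equally: $7,450 each.
Remainder $63,650 by capital contributed (total 557,481): Ferraro 22,823.44 → $22,825; Nwosu 14,091.16 → $14,100; Bergstrom 26,735.40 → $26,725.
Totals: Ferraro $7,450 + $22,825 = $30,275; Nwosu $7,450 + $14,100 = $21,550; Bergstrom $7,450 + $26,725 = $34,175.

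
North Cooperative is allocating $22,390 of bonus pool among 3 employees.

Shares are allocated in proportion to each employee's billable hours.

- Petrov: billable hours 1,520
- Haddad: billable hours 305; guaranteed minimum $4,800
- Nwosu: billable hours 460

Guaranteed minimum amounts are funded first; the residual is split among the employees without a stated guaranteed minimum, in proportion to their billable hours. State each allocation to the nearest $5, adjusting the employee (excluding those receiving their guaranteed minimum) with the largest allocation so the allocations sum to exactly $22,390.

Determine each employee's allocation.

Fund the minimums — Haddad $4,800. Balance $17,590.
Balance split over remaining billable hours 1,980: Petrov 13,503.43 → $13,505; Nwosu 4,086.57 → $4,085.

Petrov: $13,505 · Haddad: $4,800 · Nwosu: $4,085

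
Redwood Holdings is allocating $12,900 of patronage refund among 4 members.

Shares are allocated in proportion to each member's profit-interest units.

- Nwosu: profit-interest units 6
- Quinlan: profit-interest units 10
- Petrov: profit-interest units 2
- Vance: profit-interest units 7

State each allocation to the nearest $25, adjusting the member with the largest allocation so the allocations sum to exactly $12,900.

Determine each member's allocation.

Nwosu: $3,100; Quinlan: $5,175; Petrov: $1,025; Vance: $3,600

Profit-interest units total: 25.
Pro-rata amounts: Nwosu 6/25 × $12,900 = 3,096.00; Quinlan 10/25 × $12,900 = 5,160.00; Petrov 2/25 × $12,900 = 1,032.00; Vance 7/25 × $12,900 = 3,612.00.
After rounding ($25): Nwosu $3,100; Quinlan $5,150; Petrov $1,025; Vance $3,600. Sum = $12,875.
Difference $12,900 − $12,875 = +$25 applied to largest allocation (Quinlan): Quinlan becomes $5,175.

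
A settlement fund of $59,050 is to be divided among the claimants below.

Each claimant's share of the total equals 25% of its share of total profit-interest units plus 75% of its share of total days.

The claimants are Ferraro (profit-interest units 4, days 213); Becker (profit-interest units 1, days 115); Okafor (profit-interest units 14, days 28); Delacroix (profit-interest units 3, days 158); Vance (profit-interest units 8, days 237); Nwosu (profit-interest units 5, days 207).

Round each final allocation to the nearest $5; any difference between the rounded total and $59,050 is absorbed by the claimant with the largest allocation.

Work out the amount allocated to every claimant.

Ferraro: $11,535; Becker: $5,740; Okafor: $7,200; Delacroix: $8,570; Vance: $14,325; Nwosu: $11,680

Profit-interest units total 35; days total 958.
Blended shares (25% profit-interest units + 75% days): Ferraro 0.1953; Becker 0.0972; Okafor 0.1219; Delacroix 0.1451; Vance 0.2427; Nwosu 0.1978.
Unrounded shares: Ferraro 11,533.95; Becker 5,738.13; Okafor 7,199.42; Delacroix 8,569.56; Vance 14,330.59; Nwosu 11,678.36.
At nearest $5: Ferraro $11,535; Becker $5,740; Okafor $7,200; Delacroix $8,570; Vance $14,330; Nwosu $11,680. Sum = $59,055.
Difference $59,050 − $59,055 = −$5 applied to largest allocation (Vance): Vance becomes $14,325.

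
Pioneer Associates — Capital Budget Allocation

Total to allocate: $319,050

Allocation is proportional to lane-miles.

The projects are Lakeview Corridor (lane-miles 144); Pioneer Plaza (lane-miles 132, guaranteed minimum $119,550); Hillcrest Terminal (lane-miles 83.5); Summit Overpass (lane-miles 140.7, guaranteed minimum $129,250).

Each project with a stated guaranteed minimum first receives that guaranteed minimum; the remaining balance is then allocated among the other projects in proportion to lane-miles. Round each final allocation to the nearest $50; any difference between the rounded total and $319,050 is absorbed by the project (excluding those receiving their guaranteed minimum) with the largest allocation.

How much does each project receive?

Lakeview Corridor: $44,450 | Pioneer Plaza: $119,550 | Hillcrest Terminal: $25,800 | Summit Overpass: $129,250

Minimums first: Pioneer Plaza $119,550; Summit Overpass $129,250. Remaining pool $70,250.
Remaining pool split over remaining lane-miles 227.5: Lakeview Corridor 44,465.93 → $44,450; Hillcrest Terminal 25,784.07 → $25,800.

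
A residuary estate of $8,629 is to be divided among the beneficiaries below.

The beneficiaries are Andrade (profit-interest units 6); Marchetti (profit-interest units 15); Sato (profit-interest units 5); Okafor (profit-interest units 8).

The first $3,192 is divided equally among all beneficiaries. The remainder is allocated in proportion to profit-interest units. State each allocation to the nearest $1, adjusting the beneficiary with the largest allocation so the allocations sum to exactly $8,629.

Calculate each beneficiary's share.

Andrade: $1,757 | Marchetti: $3,197 | Sato: $1,598 | Okafor: $2,077

$3,192 shared equally gives $798 per beneficiary.
Remainder $5,437 by profit-interest units (total 34): Andrade 959.47 → $959; Marchetti 2,398.68 → $2,399; Sato 799.56 → $800; Okafor 1,279.29 → $1,279.
Totals: Andrade $798 + $959 = $1,757; Marchetti $798 + $2,399 = $3,197; Sato $798 + $800 = $1,598; Okafor $798 + $1,279 = $2,077.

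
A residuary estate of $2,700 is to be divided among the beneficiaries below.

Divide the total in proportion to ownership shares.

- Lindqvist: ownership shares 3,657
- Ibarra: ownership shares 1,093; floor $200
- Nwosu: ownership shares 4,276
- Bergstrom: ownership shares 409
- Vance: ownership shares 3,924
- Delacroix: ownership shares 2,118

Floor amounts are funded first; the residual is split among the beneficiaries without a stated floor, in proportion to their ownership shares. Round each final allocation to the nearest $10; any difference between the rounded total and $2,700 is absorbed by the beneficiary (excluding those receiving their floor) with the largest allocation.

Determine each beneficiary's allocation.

Lindqvist: $640 | Ibarra: $200 | Nwosu: $740 | Bergstrom: $70 | Vance: $680 | Delacroix: $370

Fund the minimums — Ibarra $200. Balance $2,500.
Balance split over remaining ownership shares 14,384: Lindqvist 635.60 → $640; Nwosu 743.19 → $740; Bergstrom 71.09 → $70; Vance 682.01 → $680; Delacroix 368.12 → $370.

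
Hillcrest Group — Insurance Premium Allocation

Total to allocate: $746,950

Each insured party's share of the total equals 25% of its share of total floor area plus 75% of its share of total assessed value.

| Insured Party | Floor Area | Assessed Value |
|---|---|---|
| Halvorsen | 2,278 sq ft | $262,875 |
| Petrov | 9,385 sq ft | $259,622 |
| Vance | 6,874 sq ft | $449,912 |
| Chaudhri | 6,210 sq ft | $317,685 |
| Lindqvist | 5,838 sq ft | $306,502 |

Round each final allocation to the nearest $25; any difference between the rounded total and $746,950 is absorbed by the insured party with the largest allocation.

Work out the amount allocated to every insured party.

Halvorsen: $106,150; Petrov: $148,400; Vance: $199,825; Chaudhri: $149,375; Lindqvist: $143,200

Totals — floor area 30,585, assessed value 1,596,596.
Combined weights (25% floor area + 75% assessed value): Halvorsen 0.1421; Petrov 0.1987; Vance 0.2675; Chaudhri 0.2000; Lindqvist 0.1917.
Proportional shares: Halvorsen 106,145.79; Petrov 148,396.35; Vance 199,834.19; Chaudhri 149,384.41; Lindqvist 143,189.27.
At nearest $25: Halvorsen $106,150; Petrov $148,400; Vance $199,825; Chaudhri $149,375; Lindqvist $143,200. Sum = $746,950.
Sum already equals the total — no adjustment.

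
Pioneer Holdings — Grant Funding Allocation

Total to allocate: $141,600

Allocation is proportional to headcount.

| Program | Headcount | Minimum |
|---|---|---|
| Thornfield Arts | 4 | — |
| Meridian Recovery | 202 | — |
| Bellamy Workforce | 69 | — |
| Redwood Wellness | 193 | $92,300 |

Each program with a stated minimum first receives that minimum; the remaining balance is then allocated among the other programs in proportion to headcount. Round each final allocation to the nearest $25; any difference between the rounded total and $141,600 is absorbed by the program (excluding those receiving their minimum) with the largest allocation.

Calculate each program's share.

Fund the minimums — Redwood Wellness $92,300. Remaining pool $49,300.
Remaining pool split over remaining headcount 275: Thornfield Arts 717.09 → $725; Meridian Recovery 36,213.09 → $36,225; Bellamy Workforce 12,369.82 → $12,375.
Rounding difference −$25 applied to Meridian Recovery → $36,200.

Thornfield Arts: $725 | Meridian Recovery: $36,200 | Bellamy Workforce: $12,375 | Redwood Wellness: $92,300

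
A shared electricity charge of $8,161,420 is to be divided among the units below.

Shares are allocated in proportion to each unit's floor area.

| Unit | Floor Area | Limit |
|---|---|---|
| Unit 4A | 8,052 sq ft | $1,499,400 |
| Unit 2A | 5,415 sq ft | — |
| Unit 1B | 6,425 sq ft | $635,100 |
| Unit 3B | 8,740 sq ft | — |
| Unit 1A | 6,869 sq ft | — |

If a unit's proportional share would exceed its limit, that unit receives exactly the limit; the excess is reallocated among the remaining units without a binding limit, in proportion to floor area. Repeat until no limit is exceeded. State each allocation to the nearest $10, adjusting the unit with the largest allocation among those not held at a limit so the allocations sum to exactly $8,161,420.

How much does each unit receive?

Combined floor area = 35,501.
Proportional shares (ignoring caps): Unit 4A 1,851,095.85; Unit 2A 1,244,868.86; Unit 1B 1,477,060.46; Unit 3B 2,009,262.02; Unit 1A 1,579,132.81.
Held at cap: Unit 4A ($1,499,400), Unit 1B ($635,100); balance $6,026,920 reallocated over remaining floor area 21,024.
Remaining shares: Unit 2A 1,552,310.30 → $1,552,310; Unit 3B 2,505,483.30 → $2,505,480; Unit 1A 1,969,126.40 → $1,969,130.

Unit 4A: $1,499,400 | Unit 2A: $1,552,310 | Unit 1B: $635,100 | Unit 3B: $2,505,480 | Unit 1A: $1,969,130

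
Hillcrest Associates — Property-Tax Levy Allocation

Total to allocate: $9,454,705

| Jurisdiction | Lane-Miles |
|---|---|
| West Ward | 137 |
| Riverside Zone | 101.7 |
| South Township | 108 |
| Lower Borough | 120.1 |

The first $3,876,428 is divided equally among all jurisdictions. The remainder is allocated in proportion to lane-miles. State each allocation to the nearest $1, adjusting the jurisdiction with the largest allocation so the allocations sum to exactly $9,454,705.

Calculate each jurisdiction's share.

West Ward: $2,606,262 | Riverside Zone: $2,184,426 | South Township: $2,259,711 | Lower Borough: $2,404,306

First tranche $3,876,428 split equally: $969,107 each.
Remainder $5,578,277 by lane-miles (total 466.8): West Ward 1,637,154.99 → $1,637,155; Riverside Zone 1,215,318.70 → $1,215,319; South Township 1,290,603.93 → $1,290,604; Lower Borough 1,435,199.37 → $1,435,199.
Totals: West Ward $969,107 + $1,637,155 = $2,606,262; Riverside Zone $969,107 + $1,215,319 = $2,184,426; South Township $969,107 + $1,290,604 = $2,259,711; Lower Borough $969,107 + $1,435,199 = $2,404,306.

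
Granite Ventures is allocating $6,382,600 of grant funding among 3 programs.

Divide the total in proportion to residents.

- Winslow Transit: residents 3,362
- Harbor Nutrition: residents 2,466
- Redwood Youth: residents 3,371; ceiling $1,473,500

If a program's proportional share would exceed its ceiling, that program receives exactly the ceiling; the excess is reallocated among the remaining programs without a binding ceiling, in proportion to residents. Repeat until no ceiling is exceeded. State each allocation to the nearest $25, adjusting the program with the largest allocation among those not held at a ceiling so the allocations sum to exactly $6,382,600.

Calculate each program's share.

Winslow Transit: $2,831,925 | Harbor Nutrition: $2,077,175 | Redwood Youth: $1,473,500

Residents total: 9,199.
Proportional shares (ignoring caps): Winslow Transit 2,332,677.60; Harbor Nutrition 1,711,000.28; Redwood Youth 2,338,922.12.
Capped: Redwood Youth ($1,473,500); remaining pool $4,909,100 reallocated over remaining residents 5,828.
Shares after redistribution: Winslow Transit 2,831,913.90 → $2,831,925; Harbor Nutrition 2,077,186.10 → $2,077,175.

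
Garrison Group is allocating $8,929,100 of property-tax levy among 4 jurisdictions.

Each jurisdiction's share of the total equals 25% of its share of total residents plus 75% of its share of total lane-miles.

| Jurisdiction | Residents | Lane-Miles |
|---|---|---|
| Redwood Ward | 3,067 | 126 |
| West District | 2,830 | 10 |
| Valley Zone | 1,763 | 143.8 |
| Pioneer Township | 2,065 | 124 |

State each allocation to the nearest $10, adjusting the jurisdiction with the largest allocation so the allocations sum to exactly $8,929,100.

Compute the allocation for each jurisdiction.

Residents total 9,725; lane-miles total 403.8.
Composite weights (25% residents + 75% lane-miles): Redwood Ward 0.3129; West District 0.0913; Valley Zone 0.3124; Pioneer Township 0.2834.
Unrounded shares: Redwood Ward 2,793,646.92; West District 815,442.86; Valley Zone 2,789,531.24; Pioneer Township 2,530,478.98.
At nearest $10: Redwood Ward $2,793,650; West District $815,440; Valley Zone $2,789,530; Pioneer Township $2,530,480. Sum = $8,929,100.
Sum already equals the total — no adjustment.

Redwood Ward: $2,793,650 · West District: $815,440 · Valley Zone: $2,789,530 · Pioneer Township: $2,530,480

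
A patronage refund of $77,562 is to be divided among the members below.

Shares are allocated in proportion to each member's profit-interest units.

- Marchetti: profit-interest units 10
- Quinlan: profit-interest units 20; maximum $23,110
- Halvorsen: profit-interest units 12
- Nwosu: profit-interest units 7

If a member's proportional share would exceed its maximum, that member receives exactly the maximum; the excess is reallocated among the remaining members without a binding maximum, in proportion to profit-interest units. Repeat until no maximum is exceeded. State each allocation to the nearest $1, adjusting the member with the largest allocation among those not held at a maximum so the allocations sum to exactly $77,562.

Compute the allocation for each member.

Marchetti: $18,777 · Quinlan: $23,110 · Halvorsen: $22,531 · Nwosu: $13,144

Profit-interest units total: 49.
Proportional shares (ignoring caps): Marchetti 15,828.98; Quinlan 31,657.96; Halvorsen 18,994.78; Nwosu 11,080.29.
Cap binds for Quinlan ($23,110); residual $54,452 reallocated over remaining profit-interest units 29.
Shares after redistribution: Marchetti 18,776.55 → $18,777; Halvorsen 22,531.86 → $22,532; Nwosu 13,143.59 → $13,144.
Rounding difference −$1 applied to Halvorsen → $22,531.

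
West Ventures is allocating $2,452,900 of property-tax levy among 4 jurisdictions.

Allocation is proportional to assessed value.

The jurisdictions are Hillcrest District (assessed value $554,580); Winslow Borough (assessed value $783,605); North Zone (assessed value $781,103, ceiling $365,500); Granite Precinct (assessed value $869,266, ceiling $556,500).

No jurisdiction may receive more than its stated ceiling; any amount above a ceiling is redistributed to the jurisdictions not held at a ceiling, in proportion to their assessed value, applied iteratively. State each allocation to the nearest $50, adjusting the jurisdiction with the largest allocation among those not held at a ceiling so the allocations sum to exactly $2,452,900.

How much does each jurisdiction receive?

Assessed value total: 2,988,554.
Unconstrained shares: Hillcrest District 455,179.76; Winslow Borough 643,155.42; North Zone 641,101.87; Granite Precinct 713,462.96.
Cap binds for North Zone ($365,500), Granite Precinct ($556,500); residual $1,530,900 reallocated over remaining assessed value 1,338,185.
Redistributed shares: Hillcrest District 634,446.30 → $634,450; Winslow Borough 896,453.70 → $896,450.

Hillcrest District: $634,450 · Winslow Borough: $896,450 · North Zone: $365,500 · Granite Precinct: $556,500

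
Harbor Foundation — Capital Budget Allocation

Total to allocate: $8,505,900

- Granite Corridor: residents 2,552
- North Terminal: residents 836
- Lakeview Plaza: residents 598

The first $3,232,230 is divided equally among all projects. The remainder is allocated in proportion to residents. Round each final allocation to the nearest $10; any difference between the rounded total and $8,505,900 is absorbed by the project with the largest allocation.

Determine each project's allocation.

Equal tier: $3,232,230 ÷ 3 = $1,077,410 apiece.
Remainder $5,273,670 by residents (total 3,986): Granite Corridor 3,376,418.93 → $3,376,420; North Terminal 1,106,068.27 → $1,106,070; Lakeview Plaza 791,182.80 → $791,180.
Totals: Granite Corridor $1,077,410 + $3,376,420 = $4,453,830; North Terminal $1,077,410 + $1,106,070 = $2,183,480; Lakeview Plaza $1,077,410 + $791,180 = $1,868,590.

Granite Corridor: $4,453,830 | North Terminal: $2,183,480 | Lakeview Plaza: $1,868,590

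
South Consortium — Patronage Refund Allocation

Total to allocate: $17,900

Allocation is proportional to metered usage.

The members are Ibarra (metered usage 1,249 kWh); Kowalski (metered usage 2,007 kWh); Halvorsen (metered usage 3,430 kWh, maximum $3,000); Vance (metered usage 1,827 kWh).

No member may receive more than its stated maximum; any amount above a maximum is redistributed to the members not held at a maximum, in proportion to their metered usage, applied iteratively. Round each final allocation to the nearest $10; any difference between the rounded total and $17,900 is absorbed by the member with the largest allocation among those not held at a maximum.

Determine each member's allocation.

Ibarra: $3,660; Kowalski: $5,880; Halvorsen: $3,000; Vance: $5,360

Sum of metered usage: 8,513.
Proportional shares (ignoring caps): Ibarra 2,626.23; Kowalski 4,220.05; Halvorsen 7,212.15; Vance 3,841.57.
Held at cap: Halvorsen ($3,000); balance $14,900 reallocated over remaining metered usage 5,083.
Redistributed shares: Ibarra 3,661.24 → $3,660; Kowalski 5,883.20 → $5,880; Vance 5,355.56 → $5,360.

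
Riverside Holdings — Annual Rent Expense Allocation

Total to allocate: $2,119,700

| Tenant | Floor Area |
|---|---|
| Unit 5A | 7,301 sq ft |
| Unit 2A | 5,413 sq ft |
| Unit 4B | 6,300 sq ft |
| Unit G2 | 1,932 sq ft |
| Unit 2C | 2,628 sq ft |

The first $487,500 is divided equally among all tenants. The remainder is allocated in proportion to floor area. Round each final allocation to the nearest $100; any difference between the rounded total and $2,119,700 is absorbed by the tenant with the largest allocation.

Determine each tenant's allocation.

Equal tier: $487,500 ÷ 5 = $97,500 apiece.
Remainder $1,632,200 by floor area (total 23,574): Unit 5A 505,501.49 → $505,500; Unit 2A 374,781.48 → $374,800; Unit 4B 436,194.96 → $436,200; Unit G2 133,766.45 → $133,800; Unit 2C 181,955.61 → $182,000.
Rounding difference −$100 on remainder applied to Unit 5A.
Totals: Unit 5A $97,500 + $505,400 = $602,900; Unit 2A $97,500 + $374,800 = $472,300; Unit 4B $97,500 + $436,200 = $533,700; Unit G2 $97,500 + $133,800 = $231,300; Unit 2C $97,500 + $182,000 = $279,500.

Unit 5A: $602,900 | Unit 2A: $472,300 | Unit 4B: $533,700 | Unit G2: $231,300 | Unit 2C: $279,500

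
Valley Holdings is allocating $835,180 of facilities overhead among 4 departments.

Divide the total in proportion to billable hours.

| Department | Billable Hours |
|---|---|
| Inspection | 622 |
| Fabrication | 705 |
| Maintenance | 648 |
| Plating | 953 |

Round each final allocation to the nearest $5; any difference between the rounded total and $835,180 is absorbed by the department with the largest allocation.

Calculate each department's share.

Inspection: $177,420; Fabrication: $201,095; Maintenance: $184,835; Plating: $271,830

Total billable hours = 2,928.
Proportional shares: Inspection 622/2,928 × $835,180 = 177,418.70; Fabrication 705/2,928 × $835,180 = 201,093.55; Maintenance 648/2,928 × $835,180 = 184,834.92; Plating 953/2,928 × $835,180 = 271,832.83.
At nearest $5: Inspection $177,420; Fabrication $201,095; Maintenance $184,835; Plating $271,835. Sum = $835,185.
Difference $835,180 − $835,185 = −$5 applied to largest allocation (Plating): Plating becomes $271,830.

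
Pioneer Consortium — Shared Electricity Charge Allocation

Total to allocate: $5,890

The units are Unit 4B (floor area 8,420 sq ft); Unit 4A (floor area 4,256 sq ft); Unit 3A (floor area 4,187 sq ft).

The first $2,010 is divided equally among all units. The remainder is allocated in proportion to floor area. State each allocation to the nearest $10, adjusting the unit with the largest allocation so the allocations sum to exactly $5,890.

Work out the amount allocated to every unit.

First tranche $2,010 split equally: $670 each.
Remainder $3,880 by floor area (total 16,863): Unit 4B 1,937.35 → $1,940; Unit 4A 979.26 → $980; Unit 3A 963.38 → $960.
Totals: Unit 4B $670 + $1,940 = $2,610; Unit 4A $670 + $980 = $1,650; Unit 3A $670 + $960 = $1,630.

Unit 4B: $2,610 · Unit 4A: $1,650 · Unit 3A: $1,630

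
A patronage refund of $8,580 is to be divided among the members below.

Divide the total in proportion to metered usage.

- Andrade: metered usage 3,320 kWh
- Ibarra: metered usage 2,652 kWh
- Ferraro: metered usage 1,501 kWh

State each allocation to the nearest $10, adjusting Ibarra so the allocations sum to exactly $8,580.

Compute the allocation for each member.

Total metered usage = 7,473.
Proportional shares: Andrade 3,320/7,473 × $8,580 = 3,811.80; Ibarra 2,652/7,473 × $8,580 = 3,044.85; Ferraro 1,501/7,473 × $8,580 = 1,723.35.
At nearest $10: Andrade $3,810; Ibarra $3,040; Ferraro $1,720. Sum = $8,570.
Difference $8,580 − $8,570 = +$10 applied to Ibarra: Ibarra becomes $3,050.

Andrade: $3,810; Ibarra: $3,050; Ferraro: $1,720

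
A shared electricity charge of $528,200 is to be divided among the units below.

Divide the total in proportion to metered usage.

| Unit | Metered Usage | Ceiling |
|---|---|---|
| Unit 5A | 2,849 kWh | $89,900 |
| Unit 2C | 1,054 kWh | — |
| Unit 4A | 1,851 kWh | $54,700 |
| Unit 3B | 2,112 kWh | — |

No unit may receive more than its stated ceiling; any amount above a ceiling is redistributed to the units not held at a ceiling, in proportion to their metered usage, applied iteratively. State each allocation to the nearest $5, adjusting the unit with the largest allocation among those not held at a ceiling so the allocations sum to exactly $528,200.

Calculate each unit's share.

Sum of metered usage: 7,866.
Pro-rata shares before constraints: Unit 5A 191,309.66; Unit 2C 70,775.85; Unit 4A 124,294.20; Unit 3B 141,820.29.
Capped: Unit 5A ($89,900), Unit 4A ($54,700); residual $383,600 reallocated over remaining metered usage 3,166.
Remaining shares: Unit 2C 127,705.12 → $127,705; Unit 3B 255,894.88 → $255,895.

Unit 5A: $89,900; Unit 2C: $127,705; Unit 4A: $54,700; Unit 3B: $255,895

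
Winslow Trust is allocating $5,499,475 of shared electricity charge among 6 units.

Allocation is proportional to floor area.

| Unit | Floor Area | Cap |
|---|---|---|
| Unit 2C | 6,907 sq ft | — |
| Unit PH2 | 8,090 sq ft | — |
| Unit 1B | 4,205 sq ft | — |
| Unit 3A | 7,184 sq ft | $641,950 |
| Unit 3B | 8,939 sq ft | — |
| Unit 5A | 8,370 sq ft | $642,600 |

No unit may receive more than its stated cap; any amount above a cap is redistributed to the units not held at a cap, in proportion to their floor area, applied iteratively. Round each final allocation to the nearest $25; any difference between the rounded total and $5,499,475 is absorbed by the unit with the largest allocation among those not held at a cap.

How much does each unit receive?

Unit 2C: $1,034,525; Unit PH2: $1,211,700; Unit 1B: $629,825; Unit 3A: $641,950; Unit 3B: $1,338,875; Unit 5A: $642,600

Sum of floor area: 43,695.
Pro-rata shares before constraints: Unit 2C 869,318.55; Unit PH2 1,018,211.53; Unit 1B 529,243.45; Unit 3A 904,181.91; Unit 3B 1,125,067.10; Unit 5A 1,053,452.47.
Cap binds for Unit 3A ($641,950), Unit 5A ($642,600); balance $4,214,925 reallocated over remaining floor area 28,141.
Redistributed shares: Unit 2C 1,034,522.12 → $1,034,525; Unit PH2 1,211,710.43 → $1,211,700; Unit 1B 629,819.82 → $629,825; Unit 3B 1,338,872.63 → $1,338,875.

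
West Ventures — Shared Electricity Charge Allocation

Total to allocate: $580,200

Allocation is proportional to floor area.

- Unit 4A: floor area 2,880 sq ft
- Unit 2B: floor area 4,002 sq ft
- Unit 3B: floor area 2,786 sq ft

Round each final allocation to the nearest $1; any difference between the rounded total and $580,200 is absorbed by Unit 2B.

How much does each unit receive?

Unit 4A: $172,836 · Unit 2B: $240,169 · Unit 3B: $167,195

Combined floor area = 9,668.
Pro-rata amounts: Unit 4A 2,880/9,668 × $580,200 = 172,835.75; Unit 2B 4,002/9,668 × $580,200 = 240,169.67; Unit 3B 2,786/9,668 × $580,200 = 167,194.58.
After rounding ($1): Unit 4A $172,836; Unit 2B $240,170; Unit 3B $167,195. Sum = $580,201.
Difference $580,200 − $580,201 = −$1 applied to Unit 2B: Unit 2B becomes $240,169.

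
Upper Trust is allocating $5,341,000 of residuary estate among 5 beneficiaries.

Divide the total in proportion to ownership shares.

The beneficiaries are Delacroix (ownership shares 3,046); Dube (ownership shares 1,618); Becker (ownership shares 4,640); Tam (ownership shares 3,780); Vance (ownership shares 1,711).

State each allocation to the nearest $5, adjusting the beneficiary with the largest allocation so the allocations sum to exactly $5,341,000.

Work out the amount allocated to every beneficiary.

Total ownership shares = 14,795.
Raw shares: Delacroix 3,046/14,795 × $5,341,000 = 1,099,607.03; Dube 1,618/14,795 × $5,341,000 = 584,098.55; Becker 4,640/14,795 × $5,341,000 = 1,675,041.57; Tam 3,780/14,795 × $5,341,000 = 1,364,581.28; Vance 1,711/14,795 × $5,341,000 = 617,671.58.
At nearest $5: Delacroix $1,099,605; Dube $584,100; Becker $1,675,040; Tam $1,364,580; Vance $617,670. Sum = $5,340,995.
Difference $5,341,000 − $5,340,995 = +$5 applied to largest allocation (Becker): Becker becomes $1,675,045.

Delacroix: $1,099,605 | Dube: $584,100 | Becker: $1,675,045 | Tam: $1,364,580 | Vance: $617,670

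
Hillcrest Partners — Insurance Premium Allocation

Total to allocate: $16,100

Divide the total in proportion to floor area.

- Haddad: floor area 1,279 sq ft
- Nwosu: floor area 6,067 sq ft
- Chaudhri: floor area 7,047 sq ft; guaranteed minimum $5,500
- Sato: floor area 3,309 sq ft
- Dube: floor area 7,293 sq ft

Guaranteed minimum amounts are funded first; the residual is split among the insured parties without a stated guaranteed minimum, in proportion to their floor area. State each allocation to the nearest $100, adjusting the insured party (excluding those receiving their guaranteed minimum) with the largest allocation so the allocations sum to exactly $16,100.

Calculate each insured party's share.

Minimums first: Chaudhri $5,500. Remaining pool $10,600.
Remaining pool split over remaining floor area 17,948: Haddad 755.37 → $800; Nwosu 3,583.14 → $3,600; Sato 1,954.28 → $2,000; Dube 4,307.21 → $4,300.
Rounding difference −$100 applied to Dube → $4,200.

Haddad: $800; Nwosu: $3,600; Chaudhri: $5,500; Sato: $2,000; Dube: $4,200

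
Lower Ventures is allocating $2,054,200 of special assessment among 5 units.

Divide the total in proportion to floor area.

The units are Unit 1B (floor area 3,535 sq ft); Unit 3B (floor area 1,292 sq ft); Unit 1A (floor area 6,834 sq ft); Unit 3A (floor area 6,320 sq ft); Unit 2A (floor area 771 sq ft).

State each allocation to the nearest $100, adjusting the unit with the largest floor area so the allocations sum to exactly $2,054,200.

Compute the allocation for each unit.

Unit 1B: $387,200 · Unit 3B: $141,500 · Unit 1A: $748,700 · Unit 3A: $692,300 · Unit 2A: $84,500

Sum of floor area: 3,535 + 1,292 + 6,834 + 6,320 + 771 = 18,752.
Raw shares: Unit 1B 387,243.87; Unit 3B 141,532.98; Unit 1A 748,634.96; Unit 3A 692,328.50; Unit 2A 84,459.69.
At nearest $100: Unit 1B $387,200; Unit 3B $141,500; Unit 1A $748,600; Unit 3A $692,300; Unit 2A $84,500. Sum = $2,054,100.
Difference $2,054,200 − $2,054,100 = +$100 applied to largest floor area (Unit 1A): Unit 1A becomes $748,700.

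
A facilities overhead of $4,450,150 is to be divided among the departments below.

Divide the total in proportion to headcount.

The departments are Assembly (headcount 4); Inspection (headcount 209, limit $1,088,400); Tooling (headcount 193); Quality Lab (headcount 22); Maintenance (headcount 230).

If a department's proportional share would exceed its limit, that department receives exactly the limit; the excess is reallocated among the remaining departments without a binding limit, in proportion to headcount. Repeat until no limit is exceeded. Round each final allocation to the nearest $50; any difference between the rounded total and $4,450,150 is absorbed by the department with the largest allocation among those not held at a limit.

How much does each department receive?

Sum of headcount: 658.
Unconstrained shares: Assembly 27,052.58; Inspection 1,413,497.49; Tooling 1,305,287.16; Quality Lab 148,789.21; Maintenance 1,555,523.56.
Capped: Inspection ($1,088,400); balance $3,361,750 reallocated over remaining headcount 449.
Redistributed shares: Assembly 29,948.78 → $29,950; Tooling 1,445,028.40 → $1,445,050; Quality Lab 164,718.26 → $164,700; Maintenance 1,722,054.57 → $1,722,050.

Assembly: $29,950; Inspection: $1,088,400; Tooling: $1,445,050; Quality Lab: $164,700; Maintenance: $1,722,050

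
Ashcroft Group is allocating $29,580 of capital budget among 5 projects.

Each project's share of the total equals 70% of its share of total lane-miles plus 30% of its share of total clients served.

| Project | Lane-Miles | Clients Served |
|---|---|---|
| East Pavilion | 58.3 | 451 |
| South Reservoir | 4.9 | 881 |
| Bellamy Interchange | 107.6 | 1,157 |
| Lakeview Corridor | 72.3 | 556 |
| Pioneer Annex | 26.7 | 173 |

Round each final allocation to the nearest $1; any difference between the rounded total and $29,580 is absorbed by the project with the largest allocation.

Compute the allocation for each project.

Totals — lane-miles 269.8, clients served 3,218.
Combined weights (70% lane-miles + 30% clients served): East Pavilion 0.1933; South Reservoir 0.0948; Bellamy Interchange 0.3870; Lakeview Corridor 0.2394; Pioneer Annex 0.0854.
Raw shares: East Pavilion 5,717.96; South Reservoir 2,805.51; Bellamy Interchange 11,448.40; Lakeview Corridor 7,081.95; Pioneer Annex 2,526.18.
At nearest $1: East Pavilion $5,718; South Reservoir $2,806; Bellamy Interchange $11,448; Lakeview Corridor $7,082; Pioneer Annex $2,526. Sum = $29,580.
Sum already equals the total — no adjustment.

East Pavilion: $5,718 · South Reservoir: $2,806 · Bellamy Interchange: $11,448 · Lakeview Corridor: $7,082 · Pioneer Annex: $2,526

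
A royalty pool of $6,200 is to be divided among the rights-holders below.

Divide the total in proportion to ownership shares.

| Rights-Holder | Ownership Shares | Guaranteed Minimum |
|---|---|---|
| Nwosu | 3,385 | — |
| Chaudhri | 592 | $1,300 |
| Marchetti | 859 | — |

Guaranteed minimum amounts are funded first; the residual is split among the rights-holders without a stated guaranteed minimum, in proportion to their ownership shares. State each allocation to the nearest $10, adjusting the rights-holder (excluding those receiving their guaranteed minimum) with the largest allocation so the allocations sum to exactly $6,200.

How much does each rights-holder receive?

Nwosu: $3,910; Chaudhri: $1,300; Marchetti: $990

Guaranteed amounts: Chaudhri $1,300. Remaining pool $4,900.
Remaining pool split over remaining ownership shares 4,244: Nwosu 3,908.22 → $3,910; Marchetti 991.78 → $990.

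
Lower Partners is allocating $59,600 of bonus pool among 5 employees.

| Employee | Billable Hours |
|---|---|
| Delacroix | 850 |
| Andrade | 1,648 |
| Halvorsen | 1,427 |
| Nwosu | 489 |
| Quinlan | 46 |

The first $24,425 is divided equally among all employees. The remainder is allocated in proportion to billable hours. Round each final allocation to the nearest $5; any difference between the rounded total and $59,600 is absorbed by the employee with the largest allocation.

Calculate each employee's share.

Delacroix: $11,590 | Andrade: $17,880 | Halvorsen: $16,140 | Nwosu: $8,740 | Quinlan: $5,250

$24,425 shared equally gives $4,885 per employee.
Remainder $35,175 by billable hours (total 4,460): Delacroix 6,703.76 → $6,705; Andrade 12,997.40 → $12,995; Halvorsen 11,254.42 → $11,255; Nwosu 3,856.63 → $3,855; Quinlan 362.79 → $365.
Totals: Delacroix $4,885 + $6,705 = $11,590; Andrade $4,885 + $12,995 = $17,880; Halvorsen $4,885 + $11,255 = $16,140; Nwosu $4,885 + $3,855 = $8,740; Quinlan $4,885 + $365 = $5,250.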